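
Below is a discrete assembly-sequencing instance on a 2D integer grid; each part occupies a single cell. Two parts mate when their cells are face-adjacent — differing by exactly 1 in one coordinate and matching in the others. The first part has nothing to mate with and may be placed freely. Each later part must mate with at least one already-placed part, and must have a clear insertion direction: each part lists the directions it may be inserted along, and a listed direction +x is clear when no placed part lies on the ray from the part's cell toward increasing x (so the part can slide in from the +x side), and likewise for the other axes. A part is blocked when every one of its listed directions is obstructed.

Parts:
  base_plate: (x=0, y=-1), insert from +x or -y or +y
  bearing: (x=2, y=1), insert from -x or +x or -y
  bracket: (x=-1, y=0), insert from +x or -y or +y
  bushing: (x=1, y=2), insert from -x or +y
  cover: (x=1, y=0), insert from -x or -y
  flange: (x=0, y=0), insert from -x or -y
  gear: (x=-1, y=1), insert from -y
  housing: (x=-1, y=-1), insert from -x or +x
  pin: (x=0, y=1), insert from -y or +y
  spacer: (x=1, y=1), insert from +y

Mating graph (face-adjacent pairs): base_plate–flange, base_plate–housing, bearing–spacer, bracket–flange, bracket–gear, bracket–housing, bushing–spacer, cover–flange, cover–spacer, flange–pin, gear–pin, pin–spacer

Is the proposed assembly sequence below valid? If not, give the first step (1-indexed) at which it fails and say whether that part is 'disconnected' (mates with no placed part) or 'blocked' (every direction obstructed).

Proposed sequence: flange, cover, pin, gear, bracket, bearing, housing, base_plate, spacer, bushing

Invalid at step 6 (disconnected)

1. flange@(0, 0) [-x clear] — {flange}
2. cover@(1, 0) [-y clear] — {cover, flange}
3. pin@(0, 1) [+y clear] — {cover, flange, pin}
4. gear@(-1, 1) [-y clear] — {cover, flange, gear, pin}
5. bracket@(-1, 0) [-y clear] — {bracket, cover, flange, gear, pin}
6. bearing@(2, 1) — no placed neighbour ⇒ disconnected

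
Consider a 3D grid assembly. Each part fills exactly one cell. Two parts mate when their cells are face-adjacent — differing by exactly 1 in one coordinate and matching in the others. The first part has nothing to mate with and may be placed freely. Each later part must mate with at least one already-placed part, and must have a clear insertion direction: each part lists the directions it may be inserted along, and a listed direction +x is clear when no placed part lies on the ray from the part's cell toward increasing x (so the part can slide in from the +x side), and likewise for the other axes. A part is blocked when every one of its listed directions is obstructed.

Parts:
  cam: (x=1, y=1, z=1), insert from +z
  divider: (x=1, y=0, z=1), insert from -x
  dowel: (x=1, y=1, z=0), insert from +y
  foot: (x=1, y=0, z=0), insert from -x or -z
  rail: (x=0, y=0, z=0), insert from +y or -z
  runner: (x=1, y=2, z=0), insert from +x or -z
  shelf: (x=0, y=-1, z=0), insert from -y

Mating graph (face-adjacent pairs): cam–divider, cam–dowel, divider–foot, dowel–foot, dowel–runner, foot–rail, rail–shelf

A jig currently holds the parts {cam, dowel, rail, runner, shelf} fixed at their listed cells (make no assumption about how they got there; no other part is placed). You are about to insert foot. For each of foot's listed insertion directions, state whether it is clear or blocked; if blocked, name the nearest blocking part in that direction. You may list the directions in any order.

-x: nearest on ray is rail@(0, 0, 0) ⇒ blocked
-z: ray from foot(1, 0, 0) has no placed part ⇒ clear

-x: blocked by rail; -z: clear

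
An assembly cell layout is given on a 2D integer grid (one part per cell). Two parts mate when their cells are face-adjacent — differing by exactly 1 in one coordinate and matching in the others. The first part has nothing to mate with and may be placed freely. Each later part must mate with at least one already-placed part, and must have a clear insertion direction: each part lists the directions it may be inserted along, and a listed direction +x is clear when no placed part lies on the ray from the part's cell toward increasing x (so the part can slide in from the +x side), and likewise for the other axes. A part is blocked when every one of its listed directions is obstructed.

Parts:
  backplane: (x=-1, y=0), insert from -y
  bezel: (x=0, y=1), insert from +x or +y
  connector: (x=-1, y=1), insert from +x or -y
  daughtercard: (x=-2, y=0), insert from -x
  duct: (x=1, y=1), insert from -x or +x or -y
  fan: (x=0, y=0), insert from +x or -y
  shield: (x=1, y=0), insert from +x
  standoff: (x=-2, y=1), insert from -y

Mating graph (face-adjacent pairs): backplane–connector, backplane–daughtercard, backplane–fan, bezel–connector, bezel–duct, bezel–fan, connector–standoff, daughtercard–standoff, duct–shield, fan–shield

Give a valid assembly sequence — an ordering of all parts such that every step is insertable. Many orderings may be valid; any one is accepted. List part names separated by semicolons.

duct; shield; bezel; fan; connector; standoff; backplane; daughtercard

1. duct@(1, 1) [-x clear] — {duct}
2. shield@(1, 0) [+x clear] — {duct, shield}
3. bezel@(0, 1) [+y clear] — {bezel, duct, shield}
4. fan@(0, 0) [-y clear] — {bezel, duct, fan, shield}
5. connector@(-1, 1) [-y clear] — {bezel, connector, duct, fan, shield}
6. standoff@(-2, 1) [-y clear] — {bezel, connector, duct, fan, shield, standoff}
7. backplane@(-1, 0) [-y clear] — {backplane, bezel, connector, duct, fan, shield, standoff}
8. daughtercard@(-2, 0) [-x clear] — {backplane, bezel, connector, daughtercard, duct, fan, shield, standoff}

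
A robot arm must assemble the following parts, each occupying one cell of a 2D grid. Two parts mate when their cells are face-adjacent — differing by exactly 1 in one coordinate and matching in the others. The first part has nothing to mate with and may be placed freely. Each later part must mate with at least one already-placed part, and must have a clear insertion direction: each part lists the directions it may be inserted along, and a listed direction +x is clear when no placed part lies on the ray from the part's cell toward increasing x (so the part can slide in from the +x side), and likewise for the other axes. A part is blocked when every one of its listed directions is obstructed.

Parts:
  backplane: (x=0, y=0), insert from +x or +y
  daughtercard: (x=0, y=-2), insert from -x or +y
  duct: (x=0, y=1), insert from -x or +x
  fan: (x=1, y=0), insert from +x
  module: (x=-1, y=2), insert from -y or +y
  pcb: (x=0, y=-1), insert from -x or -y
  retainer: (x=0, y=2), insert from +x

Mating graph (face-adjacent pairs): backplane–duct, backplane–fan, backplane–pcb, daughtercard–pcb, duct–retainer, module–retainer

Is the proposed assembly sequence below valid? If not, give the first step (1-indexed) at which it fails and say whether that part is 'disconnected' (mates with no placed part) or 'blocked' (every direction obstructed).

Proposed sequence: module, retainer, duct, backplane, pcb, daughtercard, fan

Valid

1. module@(-1, 2) [-y clear] — {module}
2. retainer@(0, 2) [+x clear] — {module, retainer}
3. duct@(0, 1) [-x clear] — {duct, module, retainer}
4. backplane@(0, 0) [+x clear] — {backplane, duct, module, retainer}
5. pcb@(0, -1) [-x clear] — {backplane, duct, module, pcb, retainer}
6. daughtercard@(0, -2) [-x clear] — {backplane, daughtercard, duct, module, pcb, retainer}
7. fan@(1, 0) [+x clear] — {backplane, daughtercard, duct, fan, module, pcb, retainer}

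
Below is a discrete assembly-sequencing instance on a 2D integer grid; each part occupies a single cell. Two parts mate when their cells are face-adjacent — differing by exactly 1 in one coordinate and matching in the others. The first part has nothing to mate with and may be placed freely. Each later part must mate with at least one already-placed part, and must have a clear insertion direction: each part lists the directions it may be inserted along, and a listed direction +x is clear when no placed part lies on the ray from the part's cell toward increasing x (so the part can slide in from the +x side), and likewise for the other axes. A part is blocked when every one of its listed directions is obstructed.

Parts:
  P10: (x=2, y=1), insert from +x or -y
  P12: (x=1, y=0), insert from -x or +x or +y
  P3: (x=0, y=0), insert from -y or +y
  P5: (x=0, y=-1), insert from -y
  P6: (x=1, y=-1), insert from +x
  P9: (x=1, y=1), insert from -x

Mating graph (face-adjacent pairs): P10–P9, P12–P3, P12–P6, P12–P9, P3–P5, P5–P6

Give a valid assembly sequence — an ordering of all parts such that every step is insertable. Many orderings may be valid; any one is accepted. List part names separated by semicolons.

P10; P9; P12; P6; P3; P5

1. P10@(2, 1) [+x clear] — {P10}
2. P9@(1, 1) [-x clear] — {P10, P9}
3. P12@(1, 0) [-x clear] — {P10, P12, P9}
4. P6@(1, -1) [+x clear] — {P10, P12, P6, P9}
5. P3@(0, 0) [-y clear] — {P10, P12, P3, P6, P9}
6. P5@(0, -1) [-y clear] — {P10, P12, P3, P5, P6, P9}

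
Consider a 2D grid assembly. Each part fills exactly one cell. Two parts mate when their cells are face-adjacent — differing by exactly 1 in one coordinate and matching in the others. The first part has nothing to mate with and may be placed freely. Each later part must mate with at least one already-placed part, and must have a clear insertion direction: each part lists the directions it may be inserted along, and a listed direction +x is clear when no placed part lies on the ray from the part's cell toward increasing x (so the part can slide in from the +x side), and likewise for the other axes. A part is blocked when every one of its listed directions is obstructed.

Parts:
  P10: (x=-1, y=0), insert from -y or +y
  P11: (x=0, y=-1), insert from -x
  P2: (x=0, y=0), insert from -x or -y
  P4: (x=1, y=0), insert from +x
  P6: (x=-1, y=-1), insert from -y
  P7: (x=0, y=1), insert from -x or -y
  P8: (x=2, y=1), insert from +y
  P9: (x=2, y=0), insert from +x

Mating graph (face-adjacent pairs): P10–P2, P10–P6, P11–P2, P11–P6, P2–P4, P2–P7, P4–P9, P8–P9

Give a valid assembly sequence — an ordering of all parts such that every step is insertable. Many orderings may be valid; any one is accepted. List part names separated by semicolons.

1. P7@(0, 1) [-x clear] — {P7}
2. P2@(0, 0) [-x clear] — {P2, P7}
3. P11@(0, -1) [-x clear] — {P11, P2, P7}
4. P6@(-1, -1) [-y clear] — {P11, P2, P6, P7}
5. P10@(-1, 0) [+y clear] — {P10, P11, P2, P6, P7}
6. P4@(1, 0) [+x clear] — {P10, P11, P2, P4, P6, P7}
7. P9@(2, 0) [+x clear] — {P10, P11, P2, P4, P6, P7, P9}
8. P8@(2, 1) [+y clear] — {P10, P11, P2, P4, P6, P7, P8, P9}

P7; P2; P11; P6; P10; P4; P9; P8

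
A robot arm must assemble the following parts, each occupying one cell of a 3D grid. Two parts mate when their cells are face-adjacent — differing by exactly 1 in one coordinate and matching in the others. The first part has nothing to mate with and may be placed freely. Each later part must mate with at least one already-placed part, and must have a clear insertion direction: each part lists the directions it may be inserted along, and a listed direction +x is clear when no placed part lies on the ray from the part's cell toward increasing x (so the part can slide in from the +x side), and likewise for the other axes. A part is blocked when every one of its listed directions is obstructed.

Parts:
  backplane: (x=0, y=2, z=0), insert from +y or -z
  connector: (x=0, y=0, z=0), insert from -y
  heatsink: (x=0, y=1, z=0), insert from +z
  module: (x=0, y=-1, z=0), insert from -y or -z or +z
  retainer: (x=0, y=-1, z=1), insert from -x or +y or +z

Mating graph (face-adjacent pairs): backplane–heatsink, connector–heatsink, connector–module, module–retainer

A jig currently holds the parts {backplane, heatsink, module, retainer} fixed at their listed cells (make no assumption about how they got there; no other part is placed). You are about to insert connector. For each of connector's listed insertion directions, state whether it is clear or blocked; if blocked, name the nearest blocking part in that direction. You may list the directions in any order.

-y: blocked by module

-y: nearest on ray is module@(0, -1, 0) ⇒ blocked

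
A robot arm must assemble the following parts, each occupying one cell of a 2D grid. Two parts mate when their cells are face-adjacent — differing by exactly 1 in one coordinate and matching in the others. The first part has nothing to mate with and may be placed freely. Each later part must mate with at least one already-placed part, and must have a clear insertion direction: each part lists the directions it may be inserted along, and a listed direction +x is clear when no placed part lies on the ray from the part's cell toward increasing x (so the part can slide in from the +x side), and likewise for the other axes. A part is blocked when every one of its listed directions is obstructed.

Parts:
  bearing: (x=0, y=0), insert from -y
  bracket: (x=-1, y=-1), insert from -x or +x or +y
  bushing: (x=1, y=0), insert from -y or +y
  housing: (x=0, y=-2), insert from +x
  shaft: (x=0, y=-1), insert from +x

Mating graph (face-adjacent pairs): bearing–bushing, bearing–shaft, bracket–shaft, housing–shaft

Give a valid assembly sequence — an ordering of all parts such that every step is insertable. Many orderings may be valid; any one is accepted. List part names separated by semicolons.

1. bushing@(1, 0) [-y clear] — {bushing}
2. bearing@(0, 0) [-y clear] — {bearing, bushing}
3. shaft@(0, -1) [+x clear] — {bearing, bushing, shaft}
4. bracket@(-1, -1) [-x clear] — {bearing, bracket, bushing, shaft}
5. housing@(0, -2) [+x clear] — {bearing, bracket, bushing, housing, shaft}

bushing; bearing; shaft; bracket; housing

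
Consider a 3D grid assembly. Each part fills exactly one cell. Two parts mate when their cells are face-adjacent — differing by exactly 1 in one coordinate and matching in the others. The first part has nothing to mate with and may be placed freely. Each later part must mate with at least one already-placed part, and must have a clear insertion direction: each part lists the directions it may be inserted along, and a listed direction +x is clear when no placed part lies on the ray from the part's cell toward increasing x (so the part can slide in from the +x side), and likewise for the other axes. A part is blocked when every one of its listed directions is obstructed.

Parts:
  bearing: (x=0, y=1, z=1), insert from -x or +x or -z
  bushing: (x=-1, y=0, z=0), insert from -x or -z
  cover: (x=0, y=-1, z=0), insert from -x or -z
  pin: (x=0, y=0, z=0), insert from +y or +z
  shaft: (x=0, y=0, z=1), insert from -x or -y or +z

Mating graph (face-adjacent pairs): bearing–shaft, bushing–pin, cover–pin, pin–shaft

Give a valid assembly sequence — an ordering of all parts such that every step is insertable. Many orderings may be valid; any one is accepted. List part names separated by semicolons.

pin; cover; bushing; shaft; bearing

1. pin@(0, 0, 0) [+y clear] — {pin}
2. cover@(0, -1, 0) [-x clear] — {cover, pin}
3. bushing@(-1, 0, 0) [-x clear] — {bushing, cover, pin}
4. shaft@(0, 0, 1) [-x clear] — {bushing, cover, pin, shaft}
5. bearing@(0, 1, 1) [-x clear] — {bearing, bushing, cover, pin, shaft}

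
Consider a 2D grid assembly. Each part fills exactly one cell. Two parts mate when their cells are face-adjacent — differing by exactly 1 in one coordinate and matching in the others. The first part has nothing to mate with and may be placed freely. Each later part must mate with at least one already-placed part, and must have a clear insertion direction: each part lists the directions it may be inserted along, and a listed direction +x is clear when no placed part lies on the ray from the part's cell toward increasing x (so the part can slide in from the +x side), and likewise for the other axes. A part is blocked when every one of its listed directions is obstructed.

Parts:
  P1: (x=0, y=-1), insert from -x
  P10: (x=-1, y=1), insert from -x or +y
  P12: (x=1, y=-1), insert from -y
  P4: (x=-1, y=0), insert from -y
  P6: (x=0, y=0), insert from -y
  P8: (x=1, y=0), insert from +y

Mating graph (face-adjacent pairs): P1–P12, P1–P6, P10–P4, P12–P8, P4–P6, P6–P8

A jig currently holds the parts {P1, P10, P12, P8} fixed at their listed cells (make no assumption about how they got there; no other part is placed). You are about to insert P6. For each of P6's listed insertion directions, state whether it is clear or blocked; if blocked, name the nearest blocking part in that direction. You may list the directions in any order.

-y: nearest on ray is P1@(0, -1) ⇒ blocked

-y: blocked by P1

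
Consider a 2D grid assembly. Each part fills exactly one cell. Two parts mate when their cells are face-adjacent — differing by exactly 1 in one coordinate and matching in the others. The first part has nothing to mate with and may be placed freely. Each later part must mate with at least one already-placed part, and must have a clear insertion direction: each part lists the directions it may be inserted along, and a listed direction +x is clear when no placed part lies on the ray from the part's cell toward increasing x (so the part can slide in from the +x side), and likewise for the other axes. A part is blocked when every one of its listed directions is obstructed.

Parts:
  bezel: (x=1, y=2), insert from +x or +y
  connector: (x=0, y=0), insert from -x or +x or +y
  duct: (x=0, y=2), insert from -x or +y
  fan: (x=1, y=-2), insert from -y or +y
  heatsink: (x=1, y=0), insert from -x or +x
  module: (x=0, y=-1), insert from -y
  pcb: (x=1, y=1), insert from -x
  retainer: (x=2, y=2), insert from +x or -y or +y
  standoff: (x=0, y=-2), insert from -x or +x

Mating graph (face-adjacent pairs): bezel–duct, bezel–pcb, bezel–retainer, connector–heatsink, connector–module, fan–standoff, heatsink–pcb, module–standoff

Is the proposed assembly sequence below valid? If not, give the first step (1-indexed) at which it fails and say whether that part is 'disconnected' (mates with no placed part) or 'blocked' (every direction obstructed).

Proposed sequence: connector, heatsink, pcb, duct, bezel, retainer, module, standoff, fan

Invalid at step 4 (disconnected)

1. connector@(0, 0) [-x clear] — {connector}
2. heatsink@(1, 0) [+x clear] — {connector, heatsink}
3. pcb@(1, 1) [-x clear] — {connector, heatsink, pcb}
4. duct@(0, 2) — no placed neighbour ⇒ disconnected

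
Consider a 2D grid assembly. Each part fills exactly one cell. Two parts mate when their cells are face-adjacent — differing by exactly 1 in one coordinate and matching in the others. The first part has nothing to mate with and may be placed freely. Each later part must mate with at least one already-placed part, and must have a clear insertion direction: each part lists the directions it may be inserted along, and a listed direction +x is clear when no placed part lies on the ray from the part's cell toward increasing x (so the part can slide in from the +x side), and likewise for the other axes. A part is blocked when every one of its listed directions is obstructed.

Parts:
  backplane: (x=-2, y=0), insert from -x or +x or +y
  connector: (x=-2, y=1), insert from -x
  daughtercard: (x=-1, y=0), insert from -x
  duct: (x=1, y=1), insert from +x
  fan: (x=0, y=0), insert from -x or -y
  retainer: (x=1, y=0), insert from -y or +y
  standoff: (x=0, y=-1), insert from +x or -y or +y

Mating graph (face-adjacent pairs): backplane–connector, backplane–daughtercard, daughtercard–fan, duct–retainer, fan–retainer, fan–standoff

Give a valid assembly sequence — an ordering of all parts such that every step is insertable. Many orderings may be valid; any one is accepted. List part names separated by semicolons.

1. duct@(1, 1) [+x clear] — {duct}
2. retainer@(1, 0) [-y clear] — {duct, retainer}
3. fan@(0, 0) [-x clear] — {duct, fan, retainer}
4. daughtercard@(-1, 0) [-x clear] — {daughtercard, duct, fan, retainer}
5. standoff@(0, -1) [+x clear] — {daughtercard, duct, fan, retainer, standoff}
6. backplane@(-2, 0) [-x clear] — {backplane, daughtercard, duct, fan, retainer, standoff}
7. connector@(-2, 1) [-x clear] — {backplane, connector, daughtercard, duct, fan, retainer, standoff}

duct; retainer; fan; daughtercard; standoff; backplane; connector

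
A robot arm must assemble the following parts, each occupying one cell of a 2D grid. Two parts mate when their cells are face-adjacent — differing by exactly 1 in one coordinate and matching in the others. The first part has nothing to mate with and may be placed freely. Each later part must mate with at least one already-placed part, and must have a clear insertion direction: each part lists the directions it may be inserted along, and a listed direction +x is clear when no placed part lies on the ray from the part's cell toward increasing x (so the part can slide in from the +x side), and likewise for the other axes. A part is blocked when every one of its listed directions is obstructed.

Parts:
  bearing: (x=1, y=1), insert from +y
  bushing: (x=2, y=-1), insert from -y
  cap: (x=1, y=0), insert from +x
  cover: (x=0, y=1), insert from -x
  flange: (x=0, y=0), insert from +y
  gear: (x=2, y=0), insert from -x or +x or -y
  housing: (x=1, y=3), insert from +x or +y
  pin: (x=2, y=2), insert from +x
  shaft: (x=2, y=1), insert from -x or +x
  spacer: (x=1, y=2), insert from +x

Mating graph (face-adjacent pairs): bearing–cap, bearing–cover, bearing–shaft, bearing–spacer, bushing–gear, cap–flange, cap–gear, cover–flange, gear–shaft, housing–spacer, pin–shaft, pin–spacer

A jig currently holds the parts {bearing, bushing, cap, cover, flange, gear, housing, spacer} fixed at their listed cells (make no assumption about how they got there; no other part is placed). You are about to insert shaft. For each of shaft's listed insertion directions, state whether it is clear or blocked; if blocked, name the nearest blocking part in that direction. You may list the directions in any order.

-x: nearest on ray is bearing@(1, 1) ⇒ blocked
+x: ray from shaft(2, 1) has no placed part ⇒ clear

+x: clear; -x: blocked by bearing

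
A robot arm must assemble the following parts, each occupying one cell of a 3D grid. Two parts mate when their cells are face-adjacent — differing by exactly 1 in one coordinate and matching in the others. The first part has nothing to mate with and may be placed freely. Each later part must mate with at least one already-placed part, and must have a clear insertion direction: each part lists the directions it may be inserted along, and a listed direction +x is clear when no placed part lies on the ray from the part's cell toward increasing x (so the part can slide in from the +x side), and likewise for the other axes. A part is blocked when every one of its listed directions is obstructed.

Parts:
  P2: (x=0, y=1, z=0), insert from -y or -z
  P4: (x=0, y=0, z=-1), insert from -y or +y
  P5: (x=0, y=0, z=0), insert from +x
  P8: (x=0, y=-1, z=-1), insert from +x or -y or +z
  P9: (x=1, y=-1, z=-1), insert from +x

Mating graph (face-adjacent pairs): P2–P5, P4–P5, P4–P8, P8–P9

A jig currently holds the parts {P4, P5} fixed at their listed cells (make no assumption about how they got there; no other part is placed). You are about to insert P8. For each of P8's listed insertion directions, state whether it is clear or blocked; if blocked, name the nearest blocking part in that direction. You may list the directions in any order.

+x: ray from P8(0, -1, -1) has no placed part ⇒ clear
-y: ray from P8(0, -1, -1) has no placed part ⇒ clear
+z: ray from P8(0, -1, -1) has no placed part ⇒ clear

+x: clear; +z: clear; -y: clear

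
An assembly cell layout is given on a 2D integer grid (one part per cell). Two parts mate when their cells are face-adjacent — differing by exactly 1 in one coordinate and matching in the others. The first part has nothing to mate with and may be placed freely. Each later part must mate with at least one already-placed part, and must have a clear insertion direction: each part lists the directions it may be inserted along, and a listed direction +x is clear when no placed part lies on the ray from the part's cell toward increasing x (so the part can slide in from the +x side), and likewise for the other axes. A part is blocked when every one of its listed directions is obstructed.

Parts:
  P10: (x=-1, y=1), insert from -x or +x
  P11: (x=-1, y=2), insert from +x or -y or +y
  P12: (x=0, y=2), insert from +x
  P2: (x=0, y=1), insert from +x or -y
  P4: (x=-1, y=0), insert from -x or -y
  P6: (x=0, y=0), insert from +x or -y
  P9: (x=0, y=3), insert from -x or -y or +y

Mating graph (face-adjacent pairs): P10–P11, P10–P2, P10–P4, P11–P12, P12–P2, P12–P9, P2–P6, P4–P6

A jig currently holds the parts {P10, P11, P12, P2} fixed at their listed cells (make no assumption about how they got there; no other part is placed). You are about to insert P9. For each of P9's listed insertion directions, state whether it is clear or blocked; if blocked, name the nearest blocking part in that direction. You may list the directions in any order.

+y: clear; -x: clear; -y: blocked by P12

-x: ray from P9(0, 3) has no placed part ⇒ clear
-y: nearest on ray is P12@(0, 2) ⇒ blocked
+y: ray from P9(0, 3) has no placed part ⇒ clear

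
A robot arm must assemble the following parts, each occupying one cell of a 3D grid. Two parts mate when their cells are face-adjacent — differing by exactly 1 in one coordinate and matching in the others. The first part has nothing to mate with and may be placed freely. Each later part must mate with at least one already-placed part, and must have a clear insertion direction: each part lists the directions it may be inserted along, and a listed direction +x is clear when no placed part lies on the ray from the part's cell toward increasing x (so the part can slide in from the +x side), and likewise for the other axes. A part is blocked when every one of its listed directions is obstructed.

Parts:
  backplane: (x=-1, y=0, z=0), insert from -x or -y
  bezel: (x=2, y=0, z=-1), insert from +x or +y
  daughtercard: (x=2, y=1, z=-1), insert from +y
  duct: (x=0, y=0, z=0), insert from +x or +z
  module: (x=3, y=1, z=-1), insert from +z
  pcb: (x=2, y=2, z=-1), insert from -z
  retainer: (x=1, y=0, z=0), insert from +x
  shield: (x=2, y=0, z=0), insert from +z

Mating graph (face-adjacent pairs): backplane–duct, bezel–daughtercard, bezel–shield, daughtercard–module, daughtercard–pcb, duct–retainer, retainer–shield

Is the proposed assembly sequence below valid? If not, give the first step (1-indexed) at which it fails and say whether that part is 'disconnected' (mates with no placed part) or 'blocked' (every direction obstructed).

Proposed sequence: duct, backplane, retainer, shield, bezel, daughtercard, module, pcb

1. duct@(0, 0, 0) [+x clear] — {duct}
2. backplane@(-1, 0, 0) [-x clear] — {backplane, duct}
3. retainer@(1, 0, 0) [+x clear] — {backplane, duct, retainer}
4. shield@(2, 0, 0) [+z clear] — {backplane, duct, retainer, shield}
5. bezel@(2, 0, -1) [+x clear] — {backplane, bezel, duct, retainer, shield}
6. daughtercard@(2, 1, -1) [+y clear] — {backplane, bezel, daughtercard, duct, retainer, shield}
7. module@(3, 1, -1) [+z clear] — {backplane, bezel, daughtercard, duct, module, retainer, shield}
8. pcb@(2, 2, -1) [-z clear] — {backplane, bezel, daughtercard, duct, module, pcb, retainer, shield}

Valid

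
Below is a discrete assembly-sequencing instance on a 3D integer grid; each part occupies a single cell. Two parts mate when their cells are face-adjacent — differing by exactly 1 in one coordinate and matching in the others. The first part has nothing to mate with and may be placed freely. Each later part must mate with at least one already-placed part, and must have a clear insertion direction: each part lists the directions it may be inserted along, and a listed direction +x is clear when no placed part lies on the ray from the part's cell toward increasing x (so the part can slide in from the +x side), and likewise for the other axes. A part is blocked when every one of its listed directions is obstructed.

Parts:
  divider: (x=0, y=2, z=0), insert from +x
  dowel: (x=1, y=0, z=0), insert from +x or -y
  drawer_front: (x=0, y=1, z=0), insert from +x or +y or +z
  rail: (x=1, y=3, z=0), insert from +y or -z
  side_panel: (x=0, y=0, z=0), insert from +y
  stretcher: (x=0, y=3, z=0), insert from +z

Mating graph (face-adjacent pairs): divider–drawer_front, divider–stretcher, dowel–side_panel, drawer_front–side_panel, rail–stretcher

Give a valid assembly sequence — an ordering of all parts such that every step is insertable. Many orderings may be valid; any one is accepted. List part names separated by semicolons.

dowel; side_panel; drawer_front; divider; stretcher; rail

1. dowel@(1, 0, 0) [+x clear] — {dowel}
2. side_panel@(0, 0, 0) [+y clear] — {dowel, side_panel}
3. drawer_front@(0, 1, 0) [+x clear] — {dowel, drawer_front, side_panel}
4. divider@(0, 2, 0) [+x clear] — {divider, dowel, drawer_front, side_panel}
5. stretcher@(0, 3, 0) [+z clear] — {divider, dowel, drawer_front, side_panel, stretcher}
6. rail@(1, 3, 0) [+y clear] — {divider, dowel, drawer_front, rail, side_panel, stretcher}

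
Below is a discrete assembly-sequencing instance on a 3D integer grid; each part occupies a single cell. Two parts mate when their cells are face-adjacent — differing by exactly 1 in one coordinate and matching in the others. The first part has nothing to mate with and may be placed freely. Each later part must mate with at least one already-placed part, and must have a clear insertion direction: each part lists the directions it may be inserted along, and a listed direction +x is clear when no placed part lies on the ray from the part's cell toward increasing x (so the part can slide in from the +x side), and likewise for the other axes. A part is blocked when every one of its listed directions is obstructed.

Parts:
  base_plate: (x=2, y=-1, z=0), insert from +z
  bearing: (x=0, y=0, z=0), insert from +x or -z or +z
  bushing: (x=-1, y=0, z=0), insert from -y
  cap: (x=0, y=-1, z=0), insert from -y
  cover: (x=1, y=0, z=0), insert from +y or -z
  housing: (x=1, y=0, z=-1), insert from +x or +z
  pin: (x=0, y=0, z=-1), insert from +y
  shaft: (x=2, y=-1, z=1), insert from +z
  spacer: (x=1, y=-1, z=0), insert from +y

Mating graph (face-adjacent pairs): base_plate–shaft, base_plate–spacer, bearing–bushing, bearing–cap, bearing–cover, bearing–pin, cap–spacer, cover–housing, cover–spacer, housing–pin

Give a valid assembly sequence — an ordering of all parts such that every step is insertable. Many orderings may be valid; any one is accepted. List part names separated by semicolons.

pin; bearing; bushing; housing; cap; spacer; base_plate; shaft; cover

1. pin@(0, 0, -1) [+y clear] — {pin}
2. bearing@(0, 0, 0) [+x clear] — {bearing, pin}
3. bushing@(-1, 0, 0) [-y clear] — {bearing, bushing, pin}
4. housing@(1, 0, -1) [+x clear] — {bearing, bushing, housing, pin}
5. cap@(0, -1, 0) [-y clear] — {bearing, bushing, cap, housing, pin}
6. spacer@(1, -1, 0) [+y clear] — {bearing, bushing, cap, housing, pin, spacer}
7. base_plate@(2, -1, 0) [+z clear] — {base_plate, bearing, bushing, cap, housing, pin, spacer}
8. shaft@(2, -1, 1) [+z clear] — {base_plate, bearing, bushing, cap, housing, pin, shaft, spacer}
9. cover@(1, 0, 0) [+y clear] — {base_plate, bearing, bushing, cap, cover, housing, pin, shaft, spacer}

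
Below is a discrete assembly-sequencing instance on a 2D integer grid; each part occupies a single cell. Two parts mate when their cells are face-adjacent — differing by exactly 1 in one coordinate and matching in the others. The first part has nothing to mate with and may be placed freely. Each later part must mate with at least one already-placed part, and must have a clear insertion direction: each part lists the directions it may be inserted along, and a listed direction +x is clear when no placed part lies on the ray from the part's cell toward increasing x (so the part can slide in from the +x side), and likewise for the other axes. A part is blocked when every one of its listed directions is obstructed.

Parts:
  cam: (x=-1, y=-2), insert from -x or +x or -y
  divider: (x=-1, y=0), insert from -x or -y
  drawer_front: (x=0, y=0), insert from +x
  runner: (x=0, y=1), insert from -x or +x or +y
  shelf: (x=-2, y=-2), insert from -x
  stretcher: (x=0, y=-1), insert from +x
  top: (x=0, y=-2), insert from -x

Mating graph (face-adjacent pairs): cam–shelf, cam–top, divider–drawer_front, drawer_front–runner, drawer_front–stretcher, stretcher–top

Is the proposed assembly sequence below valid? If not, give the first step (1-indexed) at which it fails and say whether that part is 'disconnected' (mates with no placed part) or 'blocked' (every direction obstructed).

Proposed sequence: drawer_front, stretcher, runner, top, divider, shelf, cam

1. drawer_front@(0, 0) [+x clear] — {drawer_front}
2. stretcher@(0, -1) [+x clear] — {drawer_front, stretcher}
3. runner@(0, 1) [-x clear] — {drawer_front, runner, stretcher}
4. top@(0, -2) [-x clear] — {drawer_front, runner, stretcher, top}
5. divider@(-1, 0) [-x clear] — {divider, drawer_front, runner, stretcher, top}
6. shelf@(-2, -2) — no placed neighbour ⇒ disconnected

Invalid at step 6 (disconnected)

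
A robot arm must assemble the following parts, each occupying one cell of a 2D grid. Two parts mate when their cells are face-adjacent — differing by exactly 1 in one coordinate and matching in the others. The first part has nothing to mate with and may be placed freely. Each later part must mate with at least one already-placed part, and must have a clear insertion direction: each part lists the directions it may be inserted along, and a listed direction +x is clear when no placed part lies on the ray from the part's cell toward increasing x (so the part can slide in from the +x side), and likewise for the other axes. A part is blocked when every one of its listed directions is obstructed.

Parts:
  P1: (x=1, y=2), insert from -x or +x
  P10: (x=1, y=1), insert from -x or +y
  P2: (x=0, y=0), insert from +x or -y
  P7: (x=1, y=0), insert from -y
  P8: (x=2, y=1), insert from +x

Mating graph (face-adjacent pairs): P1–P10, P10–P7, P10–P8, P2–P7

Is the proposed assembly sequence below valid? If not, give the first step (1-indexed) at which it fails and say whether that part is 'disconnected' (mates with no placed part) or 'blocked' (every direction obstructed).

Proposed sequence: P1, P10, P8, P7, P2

1. P1@(1, 2) [-x clear] — {P1}
2. P10@(1, 1) [-x clear] — {P1, P10}
3. P8@(2, 1) [+x clear] — {P1, P10, P8}
4. P7@(1, 0) [-y clear] — {P1, P10, P7, P8}
5. P2@(0, 0) [-y clear] — {P1, P10, P2, P7, P8}

Valid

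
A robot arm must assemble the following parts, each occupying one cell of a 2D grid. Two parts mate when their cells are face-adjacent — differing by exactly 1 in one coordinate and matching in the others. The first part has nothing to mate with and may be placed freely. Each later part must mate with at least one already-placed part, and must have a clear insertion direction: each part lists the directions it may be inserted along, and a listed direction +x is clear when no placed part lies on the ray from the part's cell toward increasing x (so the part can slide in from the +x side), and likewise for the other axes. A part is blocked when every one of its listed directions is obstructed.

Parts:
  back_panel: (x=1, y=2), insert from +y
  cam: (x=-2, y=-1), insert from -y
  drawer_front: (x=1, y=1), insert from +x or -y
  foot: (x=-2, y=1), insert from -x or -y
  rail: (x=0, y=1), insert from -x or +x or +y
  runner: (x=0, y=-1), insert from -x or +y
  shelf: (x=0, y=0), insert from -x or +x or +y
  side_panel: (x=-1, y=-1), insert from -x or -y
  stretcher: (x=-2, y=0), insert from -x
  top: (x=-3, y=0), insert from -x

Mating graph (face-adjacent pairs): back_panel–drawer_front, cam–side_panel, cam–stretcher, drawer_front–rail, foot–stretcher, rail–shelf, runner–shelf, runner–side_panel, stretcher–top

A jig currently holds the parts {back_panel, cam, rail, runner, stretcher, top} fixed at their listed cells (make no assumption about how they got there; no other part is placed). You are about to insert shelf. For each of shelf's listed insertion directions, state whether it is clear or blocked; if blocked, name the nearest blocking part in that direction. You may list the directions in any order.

-x: nearest on ray is stretcher@(-2, 0) ⇒ blocked
+x: ray from shelf(0, 0) has no placed part ⇒ clear
+y: nearest on ray is rail@(0, 1) ⇒ blocked

+x: clear; +y: blocked by rail; -x: blocked by stretcher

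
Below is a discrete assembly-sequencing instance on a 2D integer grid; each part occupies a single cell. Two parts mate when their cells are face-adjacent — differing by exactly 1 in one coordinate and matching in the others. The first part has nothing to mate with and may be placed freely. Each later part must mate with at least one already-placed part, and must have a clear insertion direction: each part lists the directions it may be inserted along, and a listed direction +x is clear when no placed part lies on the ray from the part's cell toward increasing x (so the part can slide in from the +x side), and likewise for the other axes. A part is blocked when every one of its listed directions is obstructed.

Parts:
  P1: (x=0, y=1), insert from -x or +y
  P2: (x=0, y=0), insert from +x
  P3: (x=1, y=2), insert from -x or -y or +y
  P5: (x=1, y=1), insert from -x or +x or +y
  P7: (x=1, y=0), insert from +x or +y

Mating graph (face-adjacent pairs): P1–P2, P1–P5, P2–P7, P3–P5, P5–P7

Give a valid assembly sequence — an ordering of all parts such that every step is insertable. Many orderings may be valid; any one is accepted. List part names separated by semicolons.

P1; P2; P5; P7; P3

1. P1@(0, 1) [-x clear] — {P1}
2. P2@(0, 0) [+x clear] — {P1, P2}
3. P5@(1, 1) [+x clear] — {P1, P2, P5}
4. P7@(1, 0) [+x clear] — {P1, P2, P5, P7}
5. P3@(1, 2) [-x clear] — {P1, P2, P3, P5, P7}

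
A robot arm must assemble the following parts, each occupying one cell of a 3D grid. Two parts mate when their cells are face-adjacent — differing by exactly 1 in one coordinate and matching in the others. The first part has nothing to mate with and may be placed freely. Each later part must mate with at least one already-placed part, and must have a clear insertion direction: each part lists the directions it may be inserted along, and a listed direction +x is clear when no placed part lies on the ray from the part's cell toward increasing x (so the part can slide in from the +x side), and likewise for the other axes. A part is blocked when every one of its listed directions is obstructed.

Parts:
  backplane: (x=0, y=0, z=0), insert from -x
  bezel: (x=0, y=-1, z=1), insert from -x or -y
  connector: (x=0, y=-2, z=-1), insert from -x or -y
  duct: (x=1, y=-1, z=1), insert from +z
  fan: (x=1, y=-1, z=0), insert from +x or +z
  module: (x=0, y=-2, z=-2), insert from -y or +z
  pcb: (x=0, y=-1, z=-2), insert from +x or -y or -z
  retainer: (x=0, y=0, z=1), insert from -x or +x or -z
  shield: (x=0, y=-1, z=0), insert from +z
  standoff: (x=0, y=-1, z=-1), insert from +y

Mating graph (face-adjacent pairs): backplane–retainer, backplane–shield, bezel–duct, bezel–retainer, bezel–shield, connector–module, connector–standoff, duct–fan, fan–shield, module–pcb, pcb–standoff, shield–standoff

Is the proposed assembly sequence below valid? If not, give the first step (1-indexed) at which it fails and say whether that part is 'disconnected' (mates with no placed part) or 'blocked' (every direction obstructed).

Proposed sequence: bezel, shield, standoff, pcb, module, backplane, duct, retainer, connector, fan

1. bezel@(0, -1, 1) [-x clear] — {bezel}
2. shield@(0, -1, 0) — +z all obstructed ⇒ blocked

Invalid at step 2 (blocked)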